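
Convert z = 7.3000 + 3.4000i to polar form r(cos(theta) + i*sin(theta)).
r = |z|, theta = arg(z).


r = sqrt(53.29+11.56) = sqrt(64.85) = 8.0529
theta = atan2(3.4, 7.3) = 24.9739 degrees

r = 8.0529, theta = 24.9739 degrees


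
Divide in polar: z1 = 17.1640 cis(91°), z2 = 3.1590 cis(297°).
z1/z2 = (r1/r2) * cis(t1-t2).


r = 17.1640 / 3.1590 = 5.4334
theta = 91° - 297° = -206° = 154° (mod 360)

5.4334 cis(154°)


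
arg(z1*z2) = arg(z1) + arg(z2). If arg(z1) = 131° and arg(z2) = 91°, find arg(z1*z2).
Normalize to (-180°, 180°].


arg(z1*z2) = 131° + 91° = 222°
Normalized to (-180°, 180°]: -138°

-138°


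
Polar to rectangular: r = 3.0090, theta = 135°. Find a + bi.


a = 3.0090*cos(135°) = 3.0090*(-0.7071) = -2.1277
b = 3.0090*sin(135°) = 3.0090*0.7071 = 2.1277

-2.1277 + 2.1277i


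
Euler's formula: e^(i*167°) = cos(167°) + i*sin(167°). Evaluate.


cos(167°) = -0.9744
sin(167°) = 0.2250

e^(i*167°) = -0.9744 + 0.2250i


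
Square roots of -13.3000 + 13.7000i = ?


|z| = sqrt(176.89+187.69) = 19.0940
sqrt((|z|+a)/2) = sqrt((19.0940+(-13.3))/2) = sqrt(2.8970) = 1.7021
sqrt((|z|-a)/2) = sqrt((19.0940-(-13.3))/2) = sqrt(16.1970) = 4.0245

±(1.7021 + 4.0245i) i.e. 1.7021 + 4.0245i and -1.7021 - 4.0245i


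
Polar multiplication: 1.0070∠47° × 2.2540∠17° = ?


r = 1.0070 * 2.2540 = 2.2698
theta = 47° + 17° = 64° = 64° (mod 360)

2.2698 cis(64°)


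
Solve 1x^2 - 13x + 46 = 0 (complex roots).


disc = (-13)^2 - 4*1*46 = 169 - 184 = -15
sqrt(|disc|) = sqrt(15) = 3.8730
Real part = 13/(2*1) = 6.5000
Imag part = 3.8730/(2*1) = 1.9365

6.5000 ± 1.9365i


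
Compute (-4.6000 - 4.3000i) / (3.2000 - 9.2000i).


Conjugate of z2 = 3.2000 + 9.2000i
Numerator: (-4.6000 - 4.3000i)(3.2000 + 9.2000i) = 24.8400 - 56.0800i
Denominator: 3.2^2 + (-9.2)^2 = 94.88
Result = (24.8400 - 56.0800i)/94.88

0.2618 - 0.5911i


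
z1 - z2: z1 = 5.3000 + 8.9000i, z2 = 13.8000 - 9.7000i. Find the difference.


Real: 5.3 - 13.8 = -8.5
Imag: 8.9 + 9.7 = 18.6

-8.5000 + 18.6000i


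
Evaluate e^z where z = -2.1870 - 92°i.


e^-2.1870 = 0.1123
cos(-92°) = -0.0349
sin(-92°) = -0.9994
Real = 0.1123*(-0.0349) = -0.0039
Imag = 0.1123*(-0.9994) = -0.1122

-0.0039 - 0.1122i


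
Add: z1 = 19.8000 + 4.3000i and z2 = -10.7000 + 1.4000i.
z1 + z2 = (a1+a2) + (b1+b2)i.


Real: 19.8 - 10.7 = 9.1
Imag: 4.3 + 1.4 = 5.7

9.1000 + 5.7000i


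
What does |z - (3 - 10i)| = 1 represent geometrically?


|z - z0| = r is a circle with center z0 and radius r.
Center = (3, -10), radius = 1

Circle with center (3, -10) and radius 1


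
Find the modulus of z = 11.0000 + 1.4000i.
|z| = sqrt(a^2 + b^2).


|z| = sqrt(11^2 + 1.4^2) = sqrt(121 + 1.96) = sqrt(122.96) = 11.0887

|z| = 11.0887


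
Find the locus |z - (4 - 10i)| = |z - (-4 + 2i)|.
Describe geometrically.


Equal distances means the locus is the perpendicular bisector of z1 and z2.
Midpoint = ((4+(-4))/2, (-10+2)/2) = (0, -4.0000)

Perpendicular bisector through (0, -4.0000)


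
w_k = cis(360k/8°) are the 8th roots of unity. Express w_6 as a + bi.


Angle = 360*6/8 = 270°
a = cos(270°) = 0
b = sin(270°) = -1.0000

0 - 1.0000i


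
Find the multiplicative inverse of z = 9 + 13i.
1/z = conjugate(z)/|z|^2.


|z|^2 = 81+169 = 250
1/z = (9 - 13i)/250

1/z = 0.0360 - 0.0520i


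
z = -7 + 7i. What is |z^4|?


|z| = sqrt(49+49) = sqrt(98) = 9.8995
|z^4| = |z|^4 = (sqrt(98))^4 = 98^2 = 9604

|z^4| = 9604


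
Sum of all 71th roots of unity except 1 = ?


With w = e^(2*pi*i/71), all 71 of the 71th roots of unity w^0 = 1, w, ..., w^(70) sum to 0: 1 + w + ... + w^(70) = (1 - w^71)/(1 - w) = 0 since w^71 = 1, w ≠ 1.
Removing the root 1: w + w^2 + ... + w^(70) = 0 - 1 = -1

Sum = -1


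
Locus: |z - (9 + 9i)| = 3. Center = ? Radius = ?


|z - z0| = r is a circle with center z0 and radius r.
Center = (9, 9), radius = 3

Circle with center (9, 9) and radius 3


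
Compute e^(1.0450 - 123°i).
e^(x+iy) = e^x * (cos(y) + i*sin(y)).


e^1.0450 = 2.8434
cos(-123°) = -0.54464
sin(-123°) = -0.83867
Real = 2.8434*(-0.54464) = -1.5486
Imag = 2.8434*(-0.83867) = -2.3847

-1.5486 - 2.3847i


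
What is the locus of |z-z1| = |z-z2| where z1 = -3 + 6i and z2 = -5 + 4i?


Equal distances means the locus is the perpendicular bisector of z1 and z2.
Midpoint = ((-3+(-5))/2, (6+4)/2) = (-4.0000, 5.0000)

Perpendicular bisector through (-4.0000, 5.0000)


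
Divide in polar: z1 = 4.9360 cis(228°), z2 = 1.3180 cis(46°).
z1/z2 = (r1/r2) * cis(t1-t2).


r = 4.9360 / 1.3180 = 3.7451
theta = 228° - 46° = 182° = 182° (mod 360)

3.7451 cis(182°)


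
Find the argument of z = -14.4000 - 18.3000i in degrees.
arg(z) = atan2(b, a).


Re = -14.4, Im = -18.3
arg = atan2(-18.3, -14.4) = -128.1987 degrees

arg(z) = -128.1987 degrees


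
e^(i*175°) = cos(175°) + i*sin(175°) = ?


cos(175°) = -0.9962
sin(175°) = 0.0872

e^(i*175°) = -0.9962 + 0.0872i


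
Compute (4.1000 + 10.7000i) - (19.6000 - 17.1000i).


Real: 4.1 - 19.6 = -15.5
Imag: 10.7 + 17.1 = 27.8

-15.5000 + 27.8000i


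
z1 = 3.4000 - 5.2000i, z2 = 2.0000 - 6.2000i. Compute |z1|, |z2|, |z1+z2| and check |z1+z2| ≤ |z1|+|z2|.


|z1| = sqrt(3.4^2 + (-5.2)^2) = sqrt(38.6) = 6.2129
|z2| = sqrt(2^2 + (-6.2)^2) = sqrt(42.44) = 6.5146
z1+z2 = 5.4000 - 11.4000i
|z1+z2| = sqrt(159.12) = 12.6143
|z1|+|z2| = 6.2129 + 6.5146 = 12.7275

|z1+z2| = 12.6143 ≤ |z1|+|z2| = 12.7275 (verified)


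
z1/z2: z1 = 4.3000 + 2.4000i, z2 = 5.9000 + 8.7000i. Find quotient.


Conjugate of z2 = 5.9000 - 8.7000i
Numerator: (4.3000 + 2.4000i)(5.9000 - 8.7000i) = 46.2500 - 23.2500i
Denominator: 5.9^2 + 8.7^2 = 110.5
Result = (46.2500 - 23.2500i)/110.5

0.4186 - 0.2104i


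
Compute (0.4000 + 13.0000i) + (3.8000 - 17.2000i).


Real: 0.4 + 3.8 = 4.2
Imag: 13 - 17.2 = -4.2

4.2000 - 4.2000i


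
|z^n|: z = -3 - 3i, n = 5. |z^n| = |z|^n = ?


|z| = sqrt(9+9) = sqrt(18) = 4.2426
|z^5| = |z|^5 = (sqrt(18))^5 = 18^2 * sqrt(18) = 324*sqrt(18)

|z^5| = 324*sqrt(18) ≈ 1374.6156


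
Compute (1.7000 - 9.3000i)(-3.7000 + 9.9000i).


Real = 1.7*(-3.7) - (-9.3)*9.9 = -6.29 - (-92.07) = 85.78
Imag = 1.7*9.9 - (3.7)*(-9.3) = 16.83 + 34.41 = 51.24

85.7800 + 51.2400i


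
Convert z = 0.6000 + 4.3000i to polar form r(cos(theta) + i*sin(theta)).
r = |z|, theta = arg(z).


r = sqrt(0.36+18.49) = sqrt(18.85) = 4.3417
theta = atan2(4.3, 0.6) = 82.0565 degrees

r = 4.3417, theta = 82.0565 degrees


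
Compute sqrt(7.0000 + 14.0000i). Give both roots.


|z| = sqrt(49+196) = 15.6525
sqrt((|z|+a)/2) = sqrt((15.6525+7)/2) = sqrt(11.3262) = 3.3654
sqrt((|z|-a)/2) = sqrt((15.6525-7)/2) = sqrt(4.3262) = 2.0800

±(3.3654 + 2.0800i) i.e. 3.3654 + 2.0800i and -3.3654 - 2.0800i


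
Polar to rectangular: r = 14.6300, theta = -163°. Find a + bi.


a = 14.6300*cos(-163°) = 14.6300*(-0.9563) = -13.9907
b = 14.6300*sin(-163°) = 14.6300*(-0.29237) = -4.2774

-13.9907 - 4.2774i


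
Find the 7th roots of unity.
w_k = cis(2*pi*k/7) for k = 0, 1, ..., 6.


The 7th roots of unity are cis(360k/7°) for k=0..6
Angle step = 360/7 = 51.4286°
Primitive root: cis(51.4286°)
Primitive root = 0.6235 + 0.7818i

7 roots at angles: 0°, 51.4286°, 102.8571°, 154.2857°, 205.7143°, 257.1429°, 308.5714°


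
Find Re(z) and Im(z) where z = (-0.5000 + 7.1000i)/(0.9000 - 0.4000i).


Multiply by conjugate: (-0.5000 + 7.1000i)(0.9000 + 0.4000i) / (0.9^2 + (-0.4)^2)
Numerator real = -0.5*0.9 + 7.1*(-0.4) = -3.29
Numerator imag = 7.1*0.9 - (-0.5)*(-0.4) = 6.19
Denominator = 0.97
Re(z) = -3.29/0.97 = -3.3918
Im(z) = 6.19/0.97 = 6.3814

Re(z) = -3.3918, Im(z) = 6.3814


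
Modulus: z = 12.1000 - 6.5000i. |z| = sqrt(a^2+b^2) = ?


|z| = sqrt(12.1^2 + (-6.5)^2) = sqrt(146.41 + 42.25) = sqrt(188.66) = 13.7354

|z| = 13.7354


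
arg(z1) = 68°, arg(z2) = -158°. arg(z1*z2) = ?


arg(z1*z2) = 68° - 158° = -90°
Normalized to (-180°, 180°]: -90°

-90°


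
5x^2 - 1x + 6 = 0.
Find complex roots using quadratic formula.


disc = (-1)^2 - 4*5*6 = 1 - 120 = -119
sqrt(|disc|) = sqrt(119) = 10.9087
Real part = 1/(2*5) = 0.1000
Imag part = 10.9087/(2*5) = 1.0909

0.1000 ± 1.0909i


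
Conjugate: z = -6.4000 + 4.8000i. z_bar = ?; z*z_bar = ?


z_bar = -6.4000 - 4.8000i
z*z_bar = (-6.4)^2 + 4.8^2 = 40.96 + 23.04 = 64

z_bar = -6.4000 - 4.8000i, z*z_bar = 64


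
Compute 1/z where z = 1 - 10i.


|z|^2 = 1+100 = 101
1/z = (1 + 10i)/101

1/z = 0.0099 + 0.0990i


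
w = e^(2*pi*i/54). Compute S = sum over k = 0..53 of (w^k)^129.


The roots are w_k = w^k with w = e^(2*pi*i/54), and (w^k)^129 = (w^129)^k.
So S = 1 + u + u^2 + ... + u^(53) with u = w^129.
129 = 2*54 + 21, so 129 is not a multiple of 54: u = (w^54)^2 * w^21 = w^21 ≠ 1 (w is a primitive 54th root), while u^54 = (w^54)^129 = 1.
Geometric series: S = (1 - u^54)/(1 - u) = (1 - 1)/(1 - u) = 0

S = 0


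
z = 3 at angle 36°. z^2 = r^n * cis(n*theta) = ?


r^2 = 3^2 = 9
n*theta = 2*36° = 72° = 72° (mod 360)
a = 9*cos(72°) = 2.7812
b = 9*sin(72°) = 8.5595

9 cis(72°) = 2.7812 + 8.5595i


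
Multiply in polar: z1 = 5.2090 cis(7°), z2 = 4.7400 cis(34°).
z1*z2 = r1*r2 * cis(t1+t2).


r = 5.2090 * 4.7400 = 24.6907
theta = 7° + 34° = 41° = 41° (mod 360)

24.6907 cis(41°)


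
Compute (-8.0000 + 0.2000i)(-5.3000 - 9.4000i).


Real = -8*(-5.3) - 0.2*(-9.4) = 42.4 - (-1.88) = 44.28
Imag = -8*(-9.4) - (5.3)*0.2 = 75.2 - (1.06) = 74.14

44.2800 + 74.1400i


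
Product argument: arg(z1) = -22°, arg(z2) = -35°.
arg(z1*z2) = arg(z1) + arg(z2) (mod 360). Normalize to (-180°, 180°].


arg(z1*z2) = -22° - 35° = -57°
Normalized to (-180°, 180°]: -57°

-57°


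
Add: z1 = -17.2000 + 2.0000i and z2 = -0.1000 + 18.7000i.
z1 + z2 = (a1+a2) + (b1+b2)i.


Real: -17.2 - 0.1 = -17.3
Imag: 2 + 18.7 = 20.7

-17.3000 + 20.7000i


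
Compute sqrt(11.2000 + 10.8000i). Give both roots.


|z| = sqrt(125.44+116.64) = 15.5589
sqrt((|z|+a)/2) = sqrt((15.5589+11.2)/2) = sqrt(13.3795) = 3.6578
sqrt((|z|-a)/2) = sqrt((15.5589-11.2)/2) = sqrt(2.1795) = 1.4763

±(3.6578 + 1.4763i) i.e. 3.6578 + 1.4763i and -3.6578 - 1.4763i


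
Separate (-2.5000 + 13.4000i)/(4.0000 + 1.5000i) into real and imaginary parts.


Multiply by conjugate: (-2.5000 + 13.4000i)(4.0000 - 1.5000i) / (4^2 + 1.5^2)
Numerator real = -2.5*4 + 13.4*1.5 = 10.1
Numerator imag = 13.4*4 - (-2.5)*1.5 = 57.35
Denominator = 18.25
Re(z) = 10.1/18.25 = 0.5534
Im(z) = 57.35/18.25 = 3.1425

Re(z) = 0.5534, Im(z) = 3.1425


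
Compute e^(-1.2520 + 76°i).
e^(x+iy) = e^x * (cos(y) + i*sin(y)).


e^-1.2520 = 0.2859
cos(76°) = 0.2419
sin(76°) = 0.9703
Real = 0.2859*0.2419 = 0.0692
Imag = 0.2859*0.9703 = 0.2774

0.0692 + 0.2774i


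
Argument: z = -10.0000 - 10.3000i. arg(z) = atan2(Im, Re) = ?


Re = -10, Im = -10.3
arg = atan2(-10.3, -10) = -134.1533 degrees

arg(z) = -134.1533 degrees


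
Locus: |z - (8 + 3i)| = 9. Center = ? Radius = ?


|z - z0| = r is a circle with center z0 and radius r.
Center = (8, 3), radius = 9

Circle with center (8, 3) and radius 9


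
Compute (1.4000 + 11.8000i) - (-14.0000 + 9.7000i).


Real: 1.4 + 14 = 15.4
Imag: 11.8 - 9.7 = 2.1

15.4000 + 2.1000i


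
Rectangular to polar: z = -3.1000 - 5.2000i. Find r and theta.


r = sqrt(9.61+27.04) = sqrt(36.65) = 6.0539
theta = atan2(-5.2, -3.1) = -120.8014 degrees

r = 6.0539, theta = -120.8014 degrees


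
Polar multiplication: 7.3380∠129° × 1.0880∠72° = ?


r = 7.3380 * 1.0880 = 7.9837
theta = 129° + 72° = 201° = 201° (mod 360)

7.9837 cis(201°)


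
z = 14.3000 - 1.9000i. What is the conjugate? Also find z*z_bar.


z_bar = 14.3000 + 1.9000i
z*z_bar = 14.3^2 + (-1.9)^2 = 204.49 + 3.61 = 208.1

z_bar = 14.3000 + 1.9000i, z*z_bar = 208.1


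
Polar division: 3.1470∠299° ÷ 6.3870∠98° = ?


r = 3.1470 / 6.3870 = 0.4927
theta = 299° - 98° = 201° = 201° (mod 360)

0.4927 cis(201°)


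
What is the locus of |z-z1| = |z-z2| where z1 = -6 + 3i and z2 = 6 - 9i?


Equal distances means the locus is the perpendicular bisector of z1 and z2.
Midpoint = ((-6+6)/2, (3+(-9))/2) = (0, -3.0000)

Perpendicular bisector through (0, -3.0000)


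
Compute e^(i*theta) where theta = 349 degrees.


cos(349°) = 0.9816
sin(349°) = -0.1908

e^(i*349°) = 0.9816 - 0.1908i


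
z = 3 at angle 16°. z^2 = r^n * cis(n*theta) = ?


r^2 = 3^2 = 9
n*theta = 2*16° = 32° = 32° (mod 360)
a = 9*cos(32°) = 7.6324
b = 9*sin(32°) = 4.7693

9 cis(32°) = 7.6324 + 4.7693i


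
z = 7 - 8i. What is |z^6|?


|z| = sqrt(49+64) = sqrt(113) = 10.6301
|z^6| = |z|^6 = (sqrt(113))^6 = 113^3 = 1442897

|z^6| = 1442897


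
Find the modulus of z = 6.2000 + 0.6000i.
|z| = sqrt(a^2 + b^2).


|z| = sqrt(6.2^2 + 0.6^2) = sqrt(38.44 + 0.36) = sqrt(38.8) = 6.2290

|z| = 6.2290


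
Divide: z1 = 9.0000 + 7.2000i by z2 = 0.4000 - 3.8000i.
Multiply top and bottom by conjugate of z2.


Conjugate of z2 = 0.4000 + 3.8000i
Numerator: (9.0000 + 7.2000i)(0.4000 + 3.8000i) = -23.7600 + 37.0800i
Denominator: 0.4^2 + (-3.8)^2 = 14.6
Result = (-23.7600 + 37.0800i)/14.6

-1.6274 + 2.5397i


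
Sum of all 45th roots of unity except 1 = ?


With w = e^(2*pi*i/45), all 45 of the 45th roots of unity w^0 = 1, w, ..., w^(44) sum to 0: 1 + w + ... + w^(44) = (1 - w^45)/(1 - w) = 0 since w^45 = 1, w ≠ 1.
Removing the root 1: w + w^2 + ... + w^(44) = 0 - 1 = -1

Sum = -1


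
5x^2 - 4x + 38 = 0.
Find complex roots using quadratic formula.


disc = (-4)^2 - 4*5*38 = 16 - 760 = -744
sqrt(|disc|) = sqrt(744) = 27.2764
Real part = 4/(2*5) = 0.4000
Imag part = 27.2764/(2*5) = 2.7276

0.4000 ± 2.7276i


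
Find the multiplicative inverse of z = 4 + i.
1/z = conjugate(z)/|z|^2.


|z|^2 = 16+1 = 17
1/z = (4 - 1i)/17

1/z = 0.2353 - 0.0588i


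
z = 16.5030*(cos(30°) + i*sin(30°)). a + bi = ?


a = 16.5030*cos(30°) = 16.5030*0.866025 = 14.2920
b = 16.5030*sin(30°) = 16.5030*0.5 = 8.2515

14.2920 + 8.2515i


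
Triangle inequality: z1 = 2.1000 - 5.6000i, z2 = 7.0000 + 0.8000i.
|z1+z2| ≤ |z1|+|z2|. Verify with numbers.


|z1| = sqrt(2.1^2 + (-5.6)^2) = sqrt(35.77) = 5.9808
|z2| = sqrt(7^2 + 0.8^2) = sqrt(49.64) = 7.0456
z1+z2 = 9.1000 - 4.8000i
|z1+z2| = sqrt(105.85) = 10.2883
|z1|+|z2| = 5.9808 + 7.0456 = 13.0264

|z1+z2| = 10.2883 ≤ |z1|+|z2| = 13.0264 (verified)


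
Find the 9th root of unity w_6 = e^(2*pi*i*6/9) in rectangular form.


Angle = 360*6/9 = 240°
a = cos(240°) = -0.5000
b = sin(240°) = -0.8660

-0.5000 - 0.8660i


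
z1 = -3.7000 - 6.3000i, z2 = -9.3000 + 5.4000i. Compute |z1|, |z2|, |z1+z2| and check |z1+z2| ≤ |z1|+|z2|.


|z1| = sqrt((-3.7)^2 + (-6.3)^2) = sqrt(53.38) = 7.3062
|z2| = sqrt((-9.3)^2 + 5.4^2) = sqrt(115.65) = 10.7541
z1+z2 = -13.0000 - 0.9000i
|z1+z2| = sqrt(169.81) = 13.0311
|z1|+|z2| = 7.3062 + 10.7541 = 18.0603

|z1+z2| = 13.0311 ≤ |z1|+|z2| = 18.0603 (verified)


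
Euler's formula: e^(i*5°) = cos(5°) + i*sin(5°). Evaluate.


cos(5°) = 0.9962
sin(5°) = 0.0872

e^(i*5°) = 0.9962 + 0.0872i


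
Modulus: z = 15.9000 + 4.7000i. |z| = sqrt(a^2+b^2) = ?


|z| = sqrt(15.9^2 + 4.7^2) = sqrt(252.81 + 22.09) = sqrt(274.9) = 16.5801

|z| = 16.5801


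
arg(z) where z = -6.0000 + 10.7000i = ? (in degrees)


Re = -6, Im = 10.7
arg = atan2(10.7, -6) = 119.2814 degrees

arg(z) = 119.2814 degrees


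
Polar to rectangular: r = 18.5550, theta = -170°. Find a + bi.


a = 18.5550*cos(-170°) = 18.5550*(-0.98481) = -18.2731
b = 18.5550*sin(-170°) = 18.5550*(-0.173648) = -3.2220

-18.2731 - 3.2220i


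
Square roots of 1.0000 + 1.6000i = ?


|z| = sqrt(1+2.56) = 1.8868
sqrt((|z|+a)/2) = sqrt((1.8868+1)/2) = sqrt(1.4434) = 1.2014
sqrt((|z|-a)/2) = sqrt((1.8868-1)/2) = sqrt(0.4434) = 0.6659

±(1.2014 + 0.6659i) i.e. 1.2014 + 0.6659i and -1.2014 - 0.6659i


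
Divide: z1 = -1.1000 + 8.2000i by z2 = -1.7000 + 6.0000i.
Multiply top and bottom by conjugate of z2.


Conjugate of z2 = -1.7000 - 6.0000i
Numerator: (-1.1000 + 8.2000i)(-1.7000 - 6.0000i) = 51.0700 - 7.3400i
Denominator: (-1.7)^2 + 6^2 = 38.89
Result = (51.0700 - 7.3400i)/38.89

1.3132 - 0.1887i


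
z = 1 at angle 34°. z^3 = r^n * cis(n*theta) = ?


r^3 = 1^3 = 1
n*theta = 3*34° = 102° = 102° (mod 360)
a = 1*cos(102°) = -0.2079
b = 1*sin(102°) = 0.9781

1 cis(102°) = -0.2079 + 0.9781i


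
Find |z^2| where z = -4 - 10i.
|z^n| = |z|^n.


|z| = sqrt(16+100) = sqrt(116) = 10.7703
|z^2| = |z|^2 = (sqrt(116))^2 = 116

|z^2| = 116


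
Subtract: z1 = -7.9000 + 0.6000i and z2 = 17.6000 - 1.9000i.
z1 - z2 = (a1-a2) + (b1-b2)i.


Real: -7.9 - 17.6 = -25.5
Imag: 0.6 + 1.9 = 2.5

-25.5000 + 2.5000i


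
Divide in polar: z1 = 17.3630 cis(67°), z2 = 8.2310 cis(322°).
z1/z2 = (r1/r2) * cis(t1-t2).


r = 17.3630 / 8.2310 = 2.1095
theta = 67° - 322° = -255° = 105° (mod 360)

2.1095 cis(105°)


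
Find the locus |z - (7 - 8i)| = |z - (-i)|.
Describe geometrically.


Equal distances means the locus is the perpendicular bisector of z1 and z2.
Midpoint = ((7+0)/2, (-8+(-1))/2) = (3.5000, -4.5000)

Perpendicular bisector through (3.5000, -4.5000)


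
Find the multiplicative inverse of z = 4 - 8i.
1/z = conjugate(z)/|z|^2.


|z|^2 = 16+64 = 80
1/z = (4 + 8i)/80

1/z = 0.0500 + 0.1000i


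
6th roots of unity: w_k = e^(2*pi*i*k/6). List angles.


The 6th roots of unity are cis(360k/6°) for k=0..5
Angle step = 360/6 = 60°
Primitive root: cis(60°)
Primitive root = 0.5000 + 0.8660i

6 roots at angles: 0°, 60°, 120°, 180°, 240°, 300°


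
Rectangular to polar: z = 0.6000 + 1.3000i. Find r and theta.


r = sqrt(0.36+1.69) = sqrt(2.05) = 1.4318
theta = atan2(1.3, 0.6) = 65.2249 degrees

r = 1.4318, theta = 65.2249 degrees


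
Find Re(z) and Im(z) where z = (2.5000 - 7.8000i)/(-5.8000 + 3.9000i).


Multiply by conjugate: (2.5000 - 7.8000i)(-5.8000 - 3.9000i) / ((-5.8)^2 + 3.9^2)
Numerator real = 2.5*(-5.8) - (7.8)*3.9 = -44.92
Numerator imag = -7.8*(-5.8) - 2.5*3.9 = 35.49
Denominator = 48.85
Re(z) = -44.92/48.85 = -0.9195
Im(z) = 35.49/48.85 = 0.7265

Re(z) = -0.9195, Im(z) = 0.7265


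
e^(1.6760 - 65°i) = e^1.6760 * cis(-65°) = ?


e^1.6760 = 5.3441
cos(-65°) = 0.42262
sin(-65°) = -0.9063
Real = 5.3441*0.42262 = 2.2585
Imag = 5.3441*(-0.9063) = -4.8434

2.2585 - 4.8434i


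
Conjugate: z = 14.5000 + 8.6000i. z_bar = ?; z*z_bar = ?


z_bar = 14.5000 - 8.6000i
z*z_bar = 14.5^2 + 8.6^2 = 210.25 + 73.96 = 284.21

z_bar = 14.5000 - 8.6000i, z*z_bar = 284.21


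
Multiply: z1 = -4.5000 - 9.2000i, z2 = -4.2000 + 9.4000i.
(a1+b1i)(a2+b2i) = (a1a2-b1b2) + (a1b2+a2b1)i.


Real = -4.5*(-4.2) - (-9.2)*9.4 = 18.9 - (-86.48) = 105.38
Imag = -4.5*9.4 - (4.2)*(-9.2) = -42.3 + 38.64 = -3.66

105.3800 - 3.6600i


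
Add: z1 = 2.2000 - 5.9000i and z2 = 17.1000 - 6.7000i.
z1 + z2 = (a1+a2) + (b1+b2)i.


Real: 2.2 + 17.1 = 19.3
Imag: -5.9 - 6.7 = -12.6

19.3000 - 12.6000i


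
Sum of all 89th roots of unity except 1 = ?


With w = e^(2*pi*i/89), all 89 of the 89th roots of unity w^0 = 1, w, ..., w^(88) sum to 0: 1 + w + ... + w^(88) = (1 - w^89)/(1 - w) = 0 since w^89 = 1, w ≠ 1.
Removing the root 1: w + w^2 + ... + w^(88) = 0 - 1 = -1

Sum = -1


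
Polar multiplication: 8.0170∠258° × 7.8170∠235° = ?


r = 8.0170 * 7.8170 = 62.6689
theta = 258° + 235° = 493° = 133° (mod 360)

62.6689 cis(133°)


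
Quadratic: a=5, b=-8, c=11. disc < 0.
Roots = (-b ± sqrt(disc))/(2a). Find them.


disc = (-8)^2 - 4*5*11 = 64 - 220 = -156
sqrt(|disc|) = sqrt(156) = 12.4900
Real part = 8/(2*5) = 0.8000
Imag part = 12.4900/(2*5) = 1.2490

0.8000 ± 1.2490i


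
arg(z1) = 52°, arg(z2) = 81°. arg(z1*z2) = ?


arg(z1*z2) = 52° + 81° = 133°
Normalized to (-180°, 180°]: 133°

133°


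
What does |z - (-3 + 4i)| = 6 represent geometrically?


|z - z0| = r is a circle with center z0 and radius r.
Center = (-3, 4), radius = 6

Circle with center (-3, 4) and radius 6


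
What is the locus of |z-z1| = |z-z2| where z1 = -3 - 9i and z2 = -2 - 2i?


Equal distances means the locus is the perpendicular bisector of z1 and z2.
Midpoint = ((-3+(-2))/2, (-9+(-2))/2) = (-2.5000, -5.5000)

Perpendicular bisector through (-2.5000, -5.5000)


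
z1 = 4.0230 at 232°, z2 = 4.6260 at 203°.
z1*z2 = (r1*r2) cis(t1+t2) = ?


r = 4.0230 * 4.6260 = 18.6104
theta = 232° + 203° = 435° = 75° (mod 360)

18.6104 cis(75°)


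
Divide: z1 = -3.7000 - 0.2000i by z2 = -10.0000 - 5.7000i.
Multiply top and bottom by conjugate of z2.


Conjugate of z2 = -10.0000 + 5.7000i
Numerator: (-3.7000 - 0.2000i)(-10.0000 + 5.7000i) = 38.1400 - 19.0900i
Denominator: (-10)^2 + (-5.7)^2 = 132.49
Result = (38.1400 - 19.0900i)/132.49

0.2879 - 0.1441i


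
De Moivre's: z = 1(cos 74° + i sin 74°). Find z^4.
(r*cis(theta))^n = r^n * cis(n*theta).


r^4 = 1^4 = 1
n*theta = 4*74° = 296° = 296° (mod 360)
a = 1*cos(296°) = 0.4384
b = 1*sin(296°) = -0.8988

1 cis(296°) = 0.4384 - 0.8988i


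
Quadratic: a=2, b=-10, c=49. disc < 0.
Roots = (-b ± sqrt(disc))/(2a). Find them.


disc = (-10)^2 - 4*2*49 = 100 - 392 = -292
sqrt(|disc|) = sqrt(292) = 17.0880
Real part = 10/(2*2) = 2.5000
Imag part = 17.0880/(2*2) = 4.2720

2.5000 ± 4.2720i


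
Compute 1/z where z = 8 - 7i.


|z|^2 = 64+49 = 113
1/z = (8 + 7i)/113

1/z = 0.0708 + 0.0619i


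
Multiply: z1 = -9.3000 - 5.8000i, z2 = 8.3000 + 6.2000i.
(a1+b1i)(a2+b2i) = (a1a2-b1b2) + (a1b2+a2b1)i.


Real = -9.3*8.3 - (-5.8)*6.2 = -77.19 - (-35.96) = -41.23
Imag = -9.3*6.2 + 8.3*(-5.8) = -57.66 - (48.14) = -105.8

-41.2300 - 105.8000i


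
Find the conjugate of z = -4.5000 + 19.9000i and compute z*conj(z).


z_bar = -4.5000 - 19.9000i
z*z_bar = (-4.5)^2 + 19.9^2 = 20.25 + 396.01 = 416.26

z_bar = -4.5000 - 19.9000i, z*z_bar = 416.26


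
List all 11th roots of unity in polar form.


The 11th roots of unity are cis(360k/11°) for k=0..10
Angle step = 360/11 = 32.7273°
Primitive root: cis(32.7273°)
Primitive root = 0.8413 + 0.5406i

11 roots at angles: 0°, 32.7273°, 65.4545°, 98.1818°, 130.9091°, 163.6364°, 196.3636°, 229.0909°, 261.8182°, 294.5455°, 327.2727°


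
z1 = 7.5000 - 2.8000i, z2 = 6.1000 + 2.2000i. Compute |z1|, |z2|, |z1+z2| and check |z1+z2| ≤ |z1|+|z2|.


|z1| = sqrt(7.5^2 + (-2.8)^2) = sqrt(64.09) = 8.0056
|z2| = sqrt(6.1^2 + 2.2^2) = sqrt(42.05) = 6.4846
z1+z2 = 13.6000 - 0.6000i
|z1+z2| = sqrt(185.32) = 13.6132
|z1|+|z2| = 8.0056 + 6.4846 = 14.4902

|z1+z2| = 13.6132 ≤ |z1|+|z2| = 14.4902 (verified)


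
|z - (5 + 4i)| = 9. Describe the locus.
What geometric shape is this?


|z - z0| = r is a circle with center z0 and radius r.
Center = (5, 4), radius = 9

Circle with center (5, 4) and radius 9


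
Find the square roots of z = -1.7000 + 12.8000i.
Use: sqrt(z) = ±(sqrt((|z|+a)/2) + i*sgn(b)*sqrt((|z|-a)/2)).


|z| = sqrt(2.89+163.84) = 12.9124
sqrt((|z|+a)/2) = sqrt((12.9124+(-1.7))/2) = sqrt(5.6062) = 2.3677
sqrt((|z|-a)/2) = sqrt((12.9124-(-1.7))/2) = sqrt(7.3062) = 2.7030

±(2.3677 + 2.7030i) i.e. 2.3677 + 2.7030i and -2.3677 - 2.7030i


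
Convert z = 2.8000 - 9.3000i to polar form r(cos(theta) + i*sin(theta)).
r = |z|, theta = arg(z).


r = sqrt(7.84+86.49) = sqrt(94.33) = 9.7124
theta = atan2(-9.3, 2.8) = -73.2443 degrees

r = 9.7124, theta = -73.2443 degrees


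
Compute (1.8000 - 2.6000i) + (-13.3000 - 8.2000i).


Real: 1.8 - 13.3 = -11.5
Imag: -2.6 - 8.2 = -10.8

-11.5000 - 10.8000i


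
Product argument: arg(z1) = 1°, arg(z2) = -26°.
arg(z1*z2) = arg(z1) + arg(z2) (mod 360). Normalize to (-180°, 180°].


arg(z1*z2) = 1° - 26° = -25°
Normalized to (-180°, 180°]: -25°

-25°


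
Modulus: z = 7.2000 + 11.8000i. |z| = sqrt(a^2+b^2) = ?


|z| = sqrt(7.2^2 + 11.8^2) = sqrt(51.84 + 139.24) = sqrt(191.08) = 13.8232

|z| = 13.8232


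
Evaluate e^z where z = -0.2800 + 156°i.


e^-0.2800 = 0.7558
cos(156°) = -0.9135
sin(156°) = 0.4067
Real = 0.7558*(-0.9135) = -0.6904
Imag = 0.7558*0.4067 = 0.3074

-0.6904 + 0.3074i


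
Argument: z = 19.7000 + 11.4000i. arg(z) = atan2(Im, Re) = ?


Re = 19.7, Im = 11.4
arg = atan2(11.4, 19.7) = 30.0571 degrees

arg(z) = 30.0571 degrees


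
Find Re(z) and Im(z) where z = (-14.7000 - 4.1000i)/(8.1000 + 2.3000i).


Multiply by conjugate: (-14.7000 - 4.1000i)(8.1000 - 2.3000i) / (8.1^2 + 2.3^2)
Numerator real = -14.7*8.1 - (4.1)*2.3 = -128.5
Numerator imag = -4.1*8.1 - (-14.7)*2.3 = 0.6
Denominator = 70.9
Re(z) = -128.5/70.9 = -1.8124
Im(z) = 0.6/70.9 = 0.0085

Re(z) = -1.8124, Im(z) = 0.0085


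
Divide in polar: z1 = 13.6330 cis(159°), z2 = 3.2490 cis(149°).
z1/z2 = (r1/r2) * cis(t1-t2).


r = 13.6330 / 3.2490 = 4.1961
theta = 159° - 149° = 10° = 10° (mod 360)

4.1961 cis(10°)


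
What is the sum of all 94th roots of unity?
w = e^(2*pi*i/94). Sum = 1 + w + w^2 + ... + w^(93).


The sum of all 94th roots of unity is 0.
Geometric series: (1 - w^94)/(1 - w) = (1-1)/(1-w) = 0 since w^94 = 1, w ≠ 1.
Alternatively: coefficient of z^93 in z^94 - 1 is 0.

0


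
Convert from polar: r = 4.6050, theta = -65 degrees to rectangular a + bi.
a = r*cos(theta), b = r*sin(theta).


a = 4.6050*cos(-65°) = 4.6050*0.42262 = 1.9462
b = 4.6050*sin(-65°) = 4.6050*(-0.9063) = -4.1735

1.9462 - 4.1735i


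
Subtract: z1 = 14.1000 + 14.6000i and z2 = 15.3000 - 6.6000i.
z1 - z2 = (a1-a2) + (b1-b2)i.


Real: 14.1 - 15.3 = -1.2
Imag: 14.6 + 6.6 = 21.2

-1.2000 + 21.2000i


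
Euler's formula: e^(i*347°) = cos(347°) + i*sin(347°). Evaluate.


cos(347°) = 0.9744
sin(347°) = -0.2250

e^(i*347°) = 0.9744 - 0.2250i


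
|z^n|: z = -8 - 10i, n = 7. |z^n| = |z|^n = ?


|z| = sqrt(64+100) = sqrt(164) = 12.8062
|z^7| = |z|^7 = (sqrt(164))^7 = 164^3 * sqrt(164) = 4410944*sqrt(164)

|z^7| = 4410944*sqrt(164) ≈ 56487644.8727


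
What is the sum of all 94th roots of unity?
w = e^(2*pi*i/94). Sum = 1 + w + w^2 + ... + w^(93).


The sum of all 94th roots of unity is 0.
Geometric series: (1 - w^94)/(1 - w) = (1-1)/(1-w) = 0 since w^94 = 1, w ≠ 1.
Alternatively: coefficient of z^93 in z^94 - 1 is 0.

0


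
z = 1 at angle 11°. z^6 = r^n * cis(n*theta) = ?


r^6 = 1^6 = 1
n*theta = 6*11° = 66° = 66° (mod 360)
a = 1*cos(66°) = 0.4067
b = 1*sin(66°) = 0.9135

1 cis(66°) = 0.4067 + 0.9135i


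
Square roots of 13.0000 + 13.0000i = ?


|z| = sqrt(169+169) = 18.3848
sqrt((|z|+a)/2) = sqrt((18.3848+13)/2) = sqrt(15.6924) = 3.9614
sqrt((|z|-a)/2) = sqrt((18.3848-13)/2) = sqrt(2.6924) = 1.6408

±(3.9614 + 1.6408i) i.e. 3.9614 + 1.6408i and -3.9614 - 1.6408i


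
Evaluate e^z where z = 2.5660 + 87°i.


e^2.5660 = 13.01367
cos(87°) = 0.05234
sin(87°) = 0.99863
Real = 13.01367*0.05234 = 0.6811
Imag = 13.01367*0.99863 = 12.9958

0.6811 + 12.9958i


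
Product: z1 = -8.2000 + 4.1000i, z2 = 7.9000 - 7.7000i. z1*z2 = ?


Real = -8.2*7.9 - 4.1*(-7.7) = -64.78 - (-31.57) = -33.21
Imag = -8.2*(-7.7) + 7.9*4.1 = 63.14 + 32.39 = 95.53

-33.2100 + 95.5300i


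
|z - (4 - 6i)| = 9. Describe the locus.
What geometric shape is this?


|z - z0| = r is a circle with center z0 and radius r.
Center = (4, -6), radius = 9

Circle with center (4, -6) and radius 9


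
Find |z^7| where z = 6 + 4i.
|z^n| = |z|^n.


|z| = sqrt(36+16) = sqrt(52) = 7.2111
|z^7| = |z|^7 = (sqrt(52))^7 = 52^3 * sqrt(52) = 140608*sqrt(52)

|z^7| = 140608*sqrt(52) ≈ 1013938.7075


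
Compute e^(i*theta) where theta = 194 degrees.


cos(194°) = -0.9703
sin(194°) = -0.2419

e^(i*194°) = -0.9703 - 0.2419i


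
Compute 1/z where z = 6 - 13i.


|z|^2 = 36+169 = 205
1/z = (6 + 13i)/205

1/z = 0.0293 + 0.0634i


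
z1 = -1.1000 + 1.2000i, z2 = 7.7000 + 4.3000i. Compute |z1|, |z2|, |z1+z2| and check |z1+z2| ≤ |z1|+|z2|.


|z1| = sqrt((-1.1)^2 + 1.2^2) = sqrt(2.65) = 1.6279
|z2| = sqrt(7.7^2 + 4.3^2) = sqrt(77.78) = 8.8193
z1+z2 = 6.6000 + 5.5000i
|z1+z2| = sqrt(73.81) = 8.5913
|z1|+|z2| = 1.6279 + 8.8193 = 10.4472

|z1+z2| = 8.5913 ≤ |z1|+|z2| = 10.4472 (verified)


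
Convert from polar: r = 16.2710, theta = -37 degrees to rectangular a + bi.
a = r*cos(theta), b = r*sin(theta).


a = 16.2710*cos(-37°) = 16.2710*0.798636 = 12.9946
b = 16.2710*sin(-37°) = 16.2710*(-0.601815) = -9.7921

12.9946 - 9.7921i


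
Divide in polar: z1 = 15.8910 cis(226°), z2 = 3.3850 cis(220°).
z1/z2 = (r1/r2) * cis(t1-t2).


r = 15.8910 / 3.3850 = 4.6945
theta = 226° - 220° = 6° = 6° (mod 360)

4.6945 cis(6°)


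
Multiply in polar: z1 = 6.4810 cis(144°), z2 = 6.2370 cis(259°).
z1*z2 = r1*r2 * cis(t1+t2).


r = 6.4810 * 6.2370 = 40.4220
theta = 144° + 259° = 403° = 43° (mod 360)

40.4220 cis(43°)


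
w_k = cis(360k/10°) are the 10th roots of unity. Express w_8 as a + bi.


Angle = 360*8/10 = 288°
a = cos(288°) = 0.3090
b = sin(288°) = -0.9511

0.3090 - 0.9511i


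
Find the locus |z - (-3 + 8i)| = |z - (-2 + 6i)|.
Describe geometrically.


Equal distances means the locus is the perpendicular bisector of z1 and z2.
Midpoint = ((-3+(-2))/2, (8+6)/2) = (-2.5000, 7.0000)

Perpendicular bisector through (-2.5000, 7.0000)


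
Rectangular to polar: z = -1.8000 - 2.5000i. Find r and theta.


r = sqrt(3.24+6.25) = sqrt(9.49) = 3.0806
theta = atan2(-2.5, -1.8) = -125.7539 degrees

r = 3.0806, theta = -125.7539 degrees


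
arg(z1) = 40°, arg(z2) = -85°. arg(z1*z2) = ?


arg(z1*z2) = 40° - 85° = -45°
Normalized to (-180°, 180°]: -45°

-45°


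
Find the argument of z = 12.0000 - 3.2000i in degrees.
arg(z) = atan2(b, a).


Re = 12, Im = -3.2
arg = atan2(-3.2, 12) = -14.9314 degrees

arg(z) = -14.9314 degrees


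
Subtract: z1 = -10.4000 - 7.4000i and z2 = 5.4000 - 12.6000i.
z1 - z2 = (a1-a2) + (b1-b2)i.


Real: -10.4 - 5.4 = -15.8
Imag: -7.4 + 12.6 = 5.2

-15.8000 + 5.2000i


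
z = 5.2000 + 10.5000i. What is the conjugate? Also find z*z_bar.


z_bar = 5.2000 - 10.5000i
z*z_bar = 5.2^2 + 10.5^2 = 27.04 + 110.25 = 137.29

z_bar = 5.2000 - 10.5000i, z*z_bar = 137.29


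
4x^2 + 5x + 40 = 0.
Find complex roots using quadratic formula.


disc = 5^2 - 4*4*40 = 25 - 640 = -615
sqrt(|disc|) = sqrt(615) = 24.7992
Real part = -5/(2*4) = -0.6250
Imag part = 24.7992/(2*4) = 3.0999

-0.6250 ± 3.0999i


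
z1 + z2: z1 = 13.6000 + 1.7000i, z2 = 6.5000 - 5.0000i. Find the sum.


Real: 13.6 + 6.5 = 20.1
Imag: 1.7 - 5 = -3.3

20.1000 - 3.3000i


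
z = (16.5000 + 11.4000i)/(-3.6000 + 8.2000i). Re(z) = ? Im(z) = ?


Multiply by conjugate: (16.5000 + 11.4000i)(-3.6000 - 8.2000i) / ((-3.6)^2 + 8.2^2)
Numerator real = 16.5*(-3.6) + 11.4*8.2 = 34.08
Numerator imag = 11.4*(-3.6) - 16.5*8.2 = -176.34
Denominator = 80.2
Re(z) = 34.08/80.2 = 0.4249
Im(z) = -176.34/80.2 = -2.1988

Re(z) = 0.4249, Im(z) = -2.1988


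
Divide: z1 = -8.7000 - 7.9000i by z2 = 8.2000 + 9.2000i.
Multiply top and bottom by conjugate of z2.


Conjugate of z2 = 8.2000 - 9.2000i
Numerator: (-8.7000 - 7.9000i)(8.2000 - 9.2000i) = -144.0200 + 15.2600i
Denominator: 8.2^2 + 9.2^2 = 151.88
Result = (-144.0200 + 15.2600i)/151.88

-0.9482 + 0.1005i


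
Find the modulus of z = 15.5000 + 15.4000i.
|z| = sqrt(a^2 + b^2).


|z| = sqrt(15.5^2 + 15.4^2) = sqrt(240.25 + 237.16) = sqrt(477.41) = 21.8497

|z| = 21.8497


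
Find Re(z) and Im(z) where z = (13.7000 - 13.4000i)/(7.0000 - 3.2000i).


Multiply by conjugate: (13.7000 - 13.4000i)(7.0000 + 3.2000i) / (7^2 + (-3.2)^2)
Numerator real = 13.7*7 - (13.4)*(-3.2) = 138.78
Numerator imag = -13.4*7 - 13.7*(-3.2) = -49.96
Denominator = 59.24
Re(z) = 138.78/59.24 = 2.3427
Im(z) = -49.96/59.24 = -0.8433

Re(z) = 2.3427, Im(z) = -0.8433


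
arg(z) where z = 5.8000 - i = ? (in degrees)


Re = 5.8, Im = -1
arg = atan2(-1, 5.8) = -9.7824 degrees

arg(z) = -9.7824 degrees


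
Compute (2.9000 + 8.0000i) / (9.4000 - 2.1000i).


Conjugate of z2 = 9.4000 + 2.1000i
Numerator: (2.9000 + 8.0000i)(9.4000 + 2.1000i) = 10.4600 + 81.2900i
Denominator: 9.4^2 + (-2.1)^2 = 92.77
Result = (10.4600 + 81.2900i)/92.77

0.1128 + 0.8763i


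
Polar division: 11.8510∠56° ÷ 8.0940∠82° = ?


r = 11.8510 / 8.0940 = 1.4642
theta = 56° - 82° = -26° = 334° (mod 360)

1.4642 cis(334°)


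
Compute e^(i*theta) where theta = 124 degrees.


cos(124°) = -0.5592
sin(124°) = 0.8290

e^(i*124°) = -0.5592 + 0.8290i


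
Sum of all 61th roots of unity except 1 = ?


With w = e^(2*pi*i/61), all 61 of the 61th roots of unity w^0 = 1, w, ..., w^(60) sum to 0: 1 + w + ... + w^(60) = (1 - w^61)/(1 - w) = 0 since w^61 = 1, w ≠ 1.
Removing the root 1: w + w^2 + ... + w^(60) = 0 - 1 = -1

Sum = -1


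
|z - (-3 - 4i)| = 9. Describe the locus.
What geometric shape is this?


|z - z0| = r is a circle with center z0 and radius r.
Center = (-3, -4), radius = 9

Circle with center (-3, -4) and radius 9


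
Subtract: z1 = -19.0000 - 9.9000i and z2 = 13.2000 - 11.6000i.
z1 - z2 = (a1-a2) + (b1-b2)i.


Real: -19 - 13.2 = -32.2
Imag: -9.9 + 11.6 = 1.7

-32.2000 + 1.7000i


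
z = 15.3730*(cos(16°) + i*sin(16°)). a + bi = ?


a = 15.3730*cos(16°) = 15.3730*0.961262 = 14.7775
b = 15.3730*sin(16°) = 15.3730*0.27564 = 4.2374

14.7775 + 4.2374i


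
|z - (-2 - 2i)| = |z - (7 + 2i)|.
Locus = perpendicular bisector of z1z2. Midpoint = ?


Equal distances means the locus is the perpendicular bisector of z1 and z2.
Midpoint = ((-2+7)/2, (-2+2)/2) = (2.5000, 0)

Perpendicular bisector through (2.5000, 0)


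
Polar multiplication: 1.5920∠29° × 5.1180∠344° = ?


r = 1.5920 * 5.1180 = 8.1479
theta = 29° + 344° = 373° = 13° (mod 360)

8.1479 cis(13°)


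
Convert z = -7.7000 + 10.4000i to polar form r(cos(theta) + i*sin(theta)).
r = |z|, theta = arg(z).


r = sqrt(59.29+108.16) = sqrt(167.45) = 12.9402
theta = atan2(10.4, -7.7) = 126.5157 degrees

r = 12.9402, theta = 126.5157 degrees


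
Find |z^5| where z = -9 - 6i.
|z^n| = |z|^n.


|z| = sqrt(81+36) = sqrt(117) = 10.8167
|z^5| = |z|^5 = (sqrt(117))^5 = 117^2 * sqrt(117) = 13689*sqrt(117)

|z^5| = 13689*sqrt(117) ≈ 148069.1742


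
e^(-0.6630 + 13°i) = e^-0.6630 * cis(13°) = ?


e^-0.6630 = 0.5153
cos(13°) = 0.9744
sin(13°) = 0.225
Real = 0.5153*0.9744 = 0.5021
Imag = 0.5153*0.225 = 0.1159

0.5021 + 0.1159i


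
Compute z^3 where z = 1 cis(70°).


r^3 = 1^3 = 1
n*theta = 3*70° = 210° = 210° (mod 360)
a = 1*cos(210°) = -0.8660
b = 1*sin(210°) = -0.5000

1 cis(210°) = -0.8660 - 0.5000i


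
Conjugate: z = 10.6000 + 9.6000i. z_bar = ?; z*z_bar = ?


z_bar = 10.6000 - 9.6000i
z*z_bar = 10.6^2 + 9.6^2 = 112.36 + 92.16 = 204.52

z_bar = 10.6000 - 9.6000i, z*z_bar = 204.52


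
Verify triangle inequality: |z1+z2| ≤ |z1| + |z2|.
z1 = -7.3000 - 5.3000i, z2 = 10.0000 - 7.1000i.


|z1| = sqrt((-7.3)^2 + (-5.3)^2) = sqrt(81.38) = 9.0211
|z2| = sqrt(10^2 + (-7.1)^2) = sqrt(150.41) = 12.2642
z1+z2 = 2.7000 - 12.4000i
|z1+z2| = sqrt(161.05) = 12.6905
|z1|+|z2| = 9.0211 + 12.2642 = 21.2853

|z1+z2| = 12.6905 ≤ |z1|+|z2| = 21.2853 (verified)


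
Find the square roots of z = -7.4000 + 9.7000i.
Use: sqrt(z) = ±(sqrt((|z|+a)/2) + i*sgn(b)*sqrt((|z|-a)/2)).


|z| = sqrt(54.76+94.09) = 12.2004
sqrt((|z|+a)/2) = sqrt((12.2004+(-7.4))/2) = sqrt(2.4002) = 1.5493
sqrt((|z|-a)/2) = sqrt((12.2004-(-7.4))/2) = sqrt(9.8002) = 3.1305

±(1.5493 + 3.1305i) i.e. 1.5493 + 3.1305i and -1.5493 - 3.1305i


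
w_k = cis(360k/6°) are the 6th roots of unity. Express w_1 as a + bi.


Angle = 360*1/6 = 60°
a = cos(60°) = 0.5000
b = sin(60°) = 0.8660

0.5000 + 0.8660i


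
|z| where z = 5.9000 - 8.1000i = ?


|z| = sqrt(5.9^2 + (-8.1)^2) = sqrt(34.81 + 65.61) = sqrt(100.42) = 10.0210

|z| = 10.0210


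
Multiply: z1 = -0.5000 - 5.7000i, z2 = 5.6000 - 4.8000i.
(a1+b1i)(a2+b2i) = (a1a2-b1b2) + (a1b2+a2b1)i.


Real = -0.5*5.6 - (-5.7)*(-4.8) = -2.8 - 27.36 = -30.16
Imag = -0.5*(-4.8) + 5.6*(-5.7) = 2.4 - (31.92) = -29.52

-30.1600 - 29.5200i


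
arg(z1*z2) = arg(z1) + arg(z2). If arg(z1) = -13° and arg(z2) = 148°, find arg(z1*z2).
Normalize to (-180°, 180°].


arg(z1*z2) = -13° + 148° = 135°
Normalized to (-180°, 180°]: 135°

135°


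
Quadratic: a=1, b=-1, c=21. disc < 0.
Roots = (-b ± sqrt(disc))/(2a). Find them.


disc = (-1)^2 - 4*1*21 = 1 - 84 = -83
sqrt(|disc|) = sqrt(83) = 9.1104
Real part = 1/(2*1) = 0.5000
Imag part = 9.1104/(2*1) = 4.5552

0.5000 ± 4.5552i


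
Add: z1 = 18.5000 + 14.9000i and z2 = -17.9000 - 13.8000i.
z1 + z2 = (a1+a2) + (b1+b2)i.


Real: 18.5 - 17.9 = 0.6
Imag: 14.9 - 13.8 = 1.1

0.6000 + 1.1000i


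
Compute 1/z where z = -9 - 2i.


|z|^2 = 81+4 = 85
1/z = (-9 + 2i)/85

1/z = -0.1059 + 0.0235i


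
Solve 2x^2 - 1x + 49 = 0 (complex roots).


disc = (-1)^2 - 4*2*49 = 1 - 392 = -391
sqrt(|disc|) = sqrt(391) = 19.7737
Real part = 1/(2*2) = 0.2500
Imag part = 19.7737/(2*2) = 4.9434

0.2500 ± 4.9434i


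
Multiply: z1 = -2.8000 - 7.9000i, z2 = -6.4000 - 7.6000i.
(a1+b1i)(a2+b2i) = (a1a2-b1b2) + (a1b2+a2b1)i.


Real = -2.8*(-6.4) - (-7.9)*(-7.6) = 17.92 - 60.04 = -42.12
Imag = -2.8*(-7.6) - (6.4)*(-7.9) = 21.28 + 50.56 = 71.84

-42.1200 + 71.8400i


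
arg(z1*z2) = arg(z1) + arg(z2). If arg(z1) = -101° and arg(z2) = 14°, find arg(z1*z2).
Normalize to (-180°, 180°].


arg(z1*z2) = -101° + 14° = -87°
Normalized to (-180°, 180°]: -87°

-87°


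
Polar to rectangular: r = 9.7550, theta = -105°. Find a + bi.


a = 9.7550*cos(-105°) = 9.7550*(-0.25882) = -2.5248
b = 9.7550*sin(-105°) = 9.7550*(-0.96593) = -9.4226

-2.5248 - 9.4226i


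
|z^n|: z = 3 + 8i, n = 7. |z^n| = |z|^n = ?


|z| = sqrt(9+64) = sqrt(73) = 8.5440
|z^7| = |z|^7 = (sqrt(73))^7 = 73^3 * sqrt(73) = 389017*sqrt(73)

|z^7| = 389017*sqrt(73) ≈ 3323762.7050


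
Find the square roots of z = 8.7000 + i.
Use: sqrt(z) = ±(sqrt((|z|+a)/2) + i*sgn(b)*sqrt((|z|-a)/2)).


|z| = sqrt(75.69+1) = 8.7573
sqrt((|z|+a)/2) = sqrt((8.7573+8.7)/2) = sqrt(8.7286) = 2.9544
sqrt((|z|-a)/2) = sqrt((8.7573-8.7)/2) = sqrt(0.0286) = 0.1692

±(2.9544 + 0.1692i) i.e. 2.9544 + 0.1692i and -2.9544 - 0.1692i


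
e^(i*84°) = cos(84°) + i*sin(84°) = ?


cos(84°) = 0.1045
sin(84°) = 0.9945

e^(i*84°) = 0.1045 + 0.9945i


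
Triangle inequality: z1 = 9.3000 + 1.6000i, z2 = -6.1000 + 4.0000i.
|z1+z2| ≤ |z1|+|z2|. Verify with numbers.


|z1| = sqrt(9.3^2 + 1.6^2) = sqrt(89.05) = 9.4366
|z2| = sqrt((-6.1)^2 + 4^2) = sqrt(53.21) = 7.2945
z1+z2 = 3.2000 + 5.6000i
|z1+z2| = sqrt(41.6) = 6.4498
|z1|+|z2| = 9.4366 + 7.2945 = 16.7311

|z1+z2| = 6.4498 ≤ |z1|+|z2| = 16.7311 (verified)


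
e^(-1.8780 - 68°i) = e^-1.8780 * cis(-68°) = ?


e^-1.8780 = 0.1529
cos(-68°) = 0.3746
sin(-68°) = -0.9272
Real = 0.1529*0.3746 = 0.0573
Imag = 0.1529*(-0.9272) = -0.1418

0.0573 - 0.1418i


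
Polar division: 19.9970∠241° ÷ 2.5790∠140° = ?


r = 19.9970 / 2.5790 = 7.7538
theta = 241° - 140° = 101° = 101° (mod 360)

7.7538 cis(101°)


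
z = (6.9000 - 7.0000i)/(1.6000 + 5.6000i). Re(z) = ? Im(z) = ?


Multiply by conjugate: (6.9000 - 7.0000i)(1.6000 - 5.6000i) / (1.6^2 + 5.6^2)
Numerator real = 6.9*1.6 - (7)*5.6 = -28.16
Numerator imag = -7*1.6 - 6.9*5.6 = -49.84
Denominator = 33.92
Re(z) = -28.16/33.92 = -0.8302
Im(z) = -49.84/33.92 = -1.4693

Re(z) = -0.8302, Im(z) = -1.4693


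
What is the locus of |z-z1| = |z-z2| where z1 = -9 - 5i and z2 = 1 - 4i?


Equal distances means the locus is the perpendicular bisector of z1 and z2.
Midpoint = ((-9+1)/2, (-5+(-4))/2) = (-4.0000, -4.5000)

Perpendicular bisector through (-4.0000, -4.5000)
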